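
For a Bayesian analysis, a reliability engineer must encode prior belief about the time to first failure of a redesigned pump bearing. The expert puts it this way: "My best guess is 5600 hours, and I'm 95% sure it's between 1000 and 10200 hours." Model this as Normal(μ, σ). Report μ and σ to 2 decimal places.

A symmetric 95% interval runs μ ± z·σ with z = 1.96.
Half-width = 4600, so σ = 4600/1.96 = 2346.98.
μ is the stated best guess, 5600.00.

μ = 5600.00, σ = 2346.98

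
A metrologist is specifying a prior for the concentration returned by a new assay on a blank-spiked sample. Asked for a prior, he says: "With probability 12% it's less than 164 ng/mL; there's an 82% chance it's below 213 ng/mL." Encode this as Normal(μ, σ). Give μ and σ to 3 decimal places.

For Normal(μ,σ), the p-quantile is μ + z_p·σ. Here z_{0.12} = -1.175, z_{0.82} = 0.9154.
So 164 = μ − 1.175σ and 213 = μ + 0.9154σ.
Subtracting: σ = (213 − 164)/(0.9154 − (-1.175)) = 23.441.
Then μ = 164 − (-1.175)·23.441 = 191.543.

μ = 191.543, σ = 23.441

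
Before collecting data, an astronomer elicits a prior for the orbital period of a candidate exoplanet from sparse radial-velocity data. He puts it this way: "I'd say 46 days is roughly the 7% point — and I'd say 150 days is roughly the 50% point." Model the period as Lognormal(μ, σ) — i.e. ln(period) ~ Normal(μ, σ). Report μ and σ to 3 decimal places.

If T ~ Lognormal(μ,σ) then ln T ~ Normal(μ,σ), so the p-quantile of ln T is μ + z_p·σ.
ln(46) = 3.829 and ln(150) = 5.011; z_{0.07} = -1.476, z_{0.5} = 0.
σ = (5.011 − 3.829)/(0 − (-1.476)) = 0.801.
μ = 3.829 − (-1.476)·0.801 = 5.011.

μ ≈ 5.011, σ ≈ 0.801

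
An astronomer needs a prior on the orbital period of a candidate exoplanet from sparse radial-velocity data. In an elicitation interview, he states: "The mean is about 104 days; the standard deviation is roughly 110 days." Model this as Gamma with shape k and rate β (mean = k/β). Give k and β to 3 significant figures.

k ≈ 0.894, β ≈ 0.0086

For Gamma(k, rate β): mean = k/β, variance = k/β², so CV = 1/√k.
CV = SD/mean = 110/104 = 1.058, hence k = 1/CV² = 0.894.
Then β = k/mean = 0.894/104 = 0.0086.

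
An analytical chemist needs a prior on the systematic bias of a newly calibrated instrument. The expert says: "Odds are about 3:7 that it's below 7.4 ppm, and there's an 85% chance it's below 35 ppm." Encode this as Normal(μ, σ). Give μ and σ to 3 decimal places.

μ = 16.673, σ = 17.683

The p-quantile of Normal(μ,σ) is μ + z_p·σ, with z_{0.3} = -0.5244 and z_{0.85} = 1.036.
Eliminate σ: μ = (z₂·x₁ − z₁·x₂)/(z₂ − z₁) = (1.036·7.4 − (-0.5244)·35)/1.561 = 16.673.
Then σ = (x₂ − x₁)/(z₂ − z₁) = (35 − 7.4)/1.561 = 17.683.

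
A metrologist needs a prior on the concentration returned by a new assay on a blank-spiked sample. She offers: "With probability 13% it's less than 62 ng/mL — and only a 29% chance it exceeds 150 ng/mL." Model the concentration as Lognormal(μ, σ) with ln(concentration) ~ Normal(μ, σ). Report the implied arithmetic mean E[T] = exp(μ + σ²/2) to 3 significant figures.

E[T] ≈ 129 ng/mL

If T ~ Lognormal(μ,σ) then ln T ~ Normal(μ,σ), so the p-quantile of ln T is μ + z_p·σ.
ln(62) = 4.127 and ln(150) = 5.011; z_{0.13} = -1.126, z_{0.71} = 0.5534.
σ = (5.011 − 4.127)/(0.5534 − (-1.126)) = 0.526.
μ = 4.127 − (-1.126)·0.526 = 4.720.
E[T] = exp(μ + σ²/2) = exp(4.720 + 0.1383) = 129 ng/mL.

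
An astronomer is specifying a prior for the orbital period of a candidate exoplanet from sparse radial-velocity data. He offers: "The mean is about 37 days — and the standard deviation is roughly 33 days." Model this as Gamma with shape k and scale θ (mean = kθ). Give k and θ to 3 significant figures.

For Gamma(k, scale θ): mean = kθ, variance = kθ², so CV = 1/√k.
CV = SD/mean = 33/37 = 0.8919, hence k = 1/CV² = 1.26.
Then θ = mean/k = 37/1.26 = 29.4.

k ≈ 1.26, θ ≈ 29.4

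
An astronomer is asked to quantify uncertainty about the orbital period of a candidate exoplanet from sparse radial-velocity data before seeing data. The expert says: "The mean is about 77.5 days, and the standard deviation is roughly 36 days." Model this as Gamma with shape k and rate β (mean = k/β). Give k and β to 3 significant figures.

k ≈ 4.63, β ≈ 0.0598

For Gamma(k, rate β): mean = k/β, variance = k/β², so CV = 1/√k.
CV = SD/mean = 36/77.5 = 0.4645, hence k = 1/CV² = 4.63.
Then β = k/mean = 4.63/77.5 = 0.0598.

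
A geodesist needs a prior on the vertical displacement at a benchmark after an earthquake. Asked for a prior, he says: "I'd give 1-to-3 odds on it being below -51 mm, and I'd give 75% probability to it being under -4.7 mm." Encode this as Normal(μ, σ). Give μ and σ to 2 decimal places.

The p-quantile of Normal(μ,σ) is μ + z_p·σ, with z_{0.25} = -0.6745 and z_{0.75} = 0.6745.
Eliminate σ: μ = (z₂·x₁ − z₁·x₂)/(z₂ − z₁) = (0.6745·-51 − (-0.6745)·-4.7)/1.349 = -27.85.
Then σ = (x₂ − x₁)/(z₂ − z₁) = (-4.7 − -51)/1.349 = 34.32.

μ = -27.85, σ = 34.32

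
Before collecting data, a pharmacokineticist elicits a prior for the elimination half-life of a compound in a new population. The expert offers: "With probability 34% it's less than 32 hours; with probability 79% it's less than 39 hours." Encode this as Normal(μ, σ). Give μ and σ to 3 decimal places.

μ = 34.369, σ = 5.743

For Normal(μ,σ), the p-quantile is μ + z_p·σ. Here z_{0.34} = -0.4125, z_{0.79} = 0.8064.
So 32 = μ − 0.4125σ and 39 = μ + 0.8064σ.
Subtracting: σ = (39 − 32)/(0.8064 − (-0.4125)) = 5.743.
Then μ = 32 − (-0.4125)·5.743 = 34.369.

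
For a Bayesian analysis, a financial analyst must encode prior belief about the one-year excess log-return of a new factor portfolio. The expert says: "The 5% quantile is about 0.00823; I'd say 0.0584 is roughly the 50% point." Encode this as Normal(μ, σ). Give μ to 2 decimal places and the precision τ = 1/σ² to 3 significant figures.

For Normal(μ,σ), the p-quantile is μ + z_p·σ. Here z_{0.05} = -1.645, z_{0.5} = 0.
So 0.00823 = μ − 1.645σ and 0.0584 = μ + 0σ.
Subtracting: σ = (0.0584 − 0.00823)/(0 − (-1.645)) = 0.03.
Then μ = 0.00823 − (-1.645)·0.03 = 0.06.
Precision τ = 1/σ² = 1/0.0305² = 1070.

μ = 0.06, τ = 1070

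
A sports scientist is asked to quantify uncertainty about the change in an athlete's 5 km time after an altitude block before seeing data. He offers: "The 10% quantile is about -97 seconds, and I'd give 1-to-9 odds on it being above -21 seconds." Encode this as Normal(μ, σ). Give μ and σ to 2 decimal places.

The p-quantile of Normal(μ,σ) is μ + z_p·σ, with z_{0.1} = -1.282 and z_{0.9} = 1.282.
Eliminate σ: μ = (z₂·x₁ − z₁·x₂)/(z₂ − z₁) = (1.282·-97 − (-1.282)·-21)/2.563 = -59.00.
Then σ = (x₂ − x₁)/(z₂ − z₁) = (-21 − -97)/2.563 = 29.65.

μ = -59.00, σ = 29.65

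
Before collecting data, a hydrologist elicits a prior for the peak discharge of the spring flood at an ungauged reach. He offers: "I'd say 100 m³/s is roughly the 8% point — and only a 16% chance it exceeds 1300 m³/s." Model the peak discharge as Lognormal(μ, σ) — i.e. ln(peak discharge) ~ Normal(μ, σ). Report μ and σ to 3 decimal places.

μ ≈ 6.107, σ ≈ 1.069

If T ~ Lognormal(μ,σ) then ln T ~ Normal(μ,σ), so the p-quantile of ln T is μ + z_p·σ.
ln(100) = 4.605 and ln(1300) = 7.17; z_{0.08} = -1.405, z_{0.84} = 0.9945.
σ = (7.17 − 4.605)/(0.9945 − (-1.405)) = 1.069.
μ = 4.605 − (-1.405)·1.069 = 6.107.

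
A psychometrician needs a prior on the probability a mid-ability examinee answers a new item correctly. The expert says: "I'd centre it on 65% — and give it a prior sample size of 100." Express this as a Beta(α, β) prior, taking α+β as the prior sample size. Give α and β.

α = 65, β = 35

Under the effective-sample-size interpretation, Beta(α, β) has prior mean α/(α+β) and prior sample size α+β.
So α+β = 100 and α/(α+β) = 0.65, giving α = 0.65·100 = 65 and β = 100 − 65 = 35.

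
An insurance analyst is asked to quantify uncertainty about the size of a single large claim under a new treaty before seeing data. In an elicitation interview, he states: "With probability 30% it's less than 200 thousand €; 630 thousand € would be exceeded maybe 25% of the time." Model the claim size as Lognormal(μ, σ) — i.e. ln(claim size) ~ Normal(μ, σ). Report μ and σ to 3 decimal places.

μ ≈ 5.800, σ ≈ 0.957

If T ~ Lognormal(μ,σ) then ln T ~ Normal(μ,σ), so the p-quantile of ln T is μ + z_p·σ.
ln(200) = 5.298 and ln(630) = 6.446; z_{0.3} = -0.5244, z_{0.75} = 0.6745.
σ = (6.446 − 5.298)/(0.6745 − (-0.5244)) = 0.957.
μ = 5.298 − (-0.5244)·0.957 = 5.800.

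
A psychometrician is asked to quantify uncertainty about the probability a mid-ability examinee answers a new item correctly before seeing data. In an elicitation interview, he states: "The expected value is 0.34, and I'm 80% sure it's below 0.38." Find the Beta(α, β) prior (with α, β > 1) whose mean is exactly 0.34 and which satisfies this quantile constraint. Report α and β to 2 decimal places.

With mean 0.34 fixed, write α = 0.34s, β = 0.66s where s = α+β.
Need P(θ < 0.38) = 0.8 under Beta(0.34s, 0.66s). Normal approximation: (q−m)/√(m(1−m)/s) ≈ z_{0.8} = 0.842, so s ≈ 0.34·0.66·(0.842)²/(0.38−0.34)² = 99.3.
At s = 99.3: P(θ<0.38) ≈ 0.802. Adjusting to match 0.8 gives s ≈ 97.79.
So α = 0.34·97.79 ≈ 33.25, β = 0.66·97.79 ≈ 64.54.

α ≈ 33.25, β ≈ 64.54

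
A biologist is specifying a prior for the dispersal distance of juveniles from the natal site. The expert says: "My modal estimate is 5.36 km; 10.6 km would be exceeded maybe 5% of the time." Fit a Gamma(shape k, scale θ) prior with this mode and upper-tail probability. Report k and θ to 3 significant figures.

k ≈ 6.96, θ ≈ 0.899

Gamma(k,θ) with k>1 has mode (k−1)θ, so θ = 5.36/(k−1).
Need P(X < 10.6) = 0.95 with θ tied to k this way. Start at k = 2, θ = 5.36: P(X<10.6) ≈ 0.588.
Too low — raise k to concentrate. Iterating converges to k ≈ 6.96.
Then θ = 5.36/(6.96−1) ≈ 0.899.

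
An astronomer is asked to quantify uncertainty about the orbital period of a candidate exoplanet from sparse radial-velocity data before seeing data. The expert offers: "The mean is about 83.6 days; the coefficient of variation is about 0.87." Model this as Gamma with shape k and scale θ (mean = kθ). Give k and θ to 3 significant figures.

k ≈ 1.32, θ ≈ 63.3

For Gamma(k, scale θ): mean = kθ, variance = kθ², so CV = 1/√k.
CV = 0.87, hence k = 1/CV² = 1.32.
Then θ = mean/k = 83.6/1.32 = 63.3.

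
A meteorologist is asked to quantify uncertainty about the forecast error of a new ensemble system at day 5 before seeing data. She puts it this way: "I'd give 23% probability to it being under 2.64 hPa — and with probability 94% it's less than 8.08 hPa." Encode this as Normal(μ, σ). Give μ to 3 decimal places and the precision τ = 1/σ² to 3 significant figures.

μ = 4.392, τ = 0.178

The p-quantile of Normal(μ,σ) is μ + z_p·σ, with z_{0.23} = -0.7388 and z_{0.94} = 1.555.
Eliminate σ: μ = (z₂·x₁ − z₁·x₂)/(z₂ − z₁) = (1.555·2.64 − (-0.7388)·8.08)/2.294 = 4.392.
Then σ = (x₂ − x₁)/(z₂ − z₁) = (8.08 − 2.64)/2.294 = 2.372.
Precision τ = 1/σ² = 1/2.372² = 0.178.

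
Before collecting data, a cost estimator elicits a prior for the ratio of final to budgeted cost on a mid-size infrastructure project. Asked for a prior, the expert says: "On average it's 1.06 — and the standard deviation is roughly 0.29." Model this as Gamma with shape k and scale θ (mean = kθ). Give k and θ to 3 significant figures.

k ≈ 13.4, θ ≈ 0.0793

For Gamma(k, scale θ): mean = kθ, variance = kθ², so CV = 1/√k.
CV = SD/mean = 0.29/1.06 = 0.2736, hence k = 1/CV² = 13.4.
Then θ = mean/k = 1.06/13.4 = 0.0793.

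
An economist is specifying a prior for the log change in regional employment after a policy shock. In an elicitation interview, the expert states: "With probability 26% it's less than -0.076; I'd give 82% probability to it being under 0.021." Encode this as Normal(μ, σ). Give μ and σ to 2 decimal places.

The p-quantile of Normal(μ,σ) is μ + z_p·σ, with z_{0.26} = -0.6433 and z_{0.82} = 0.9154.
Eliminate σ: μ = (z₂·x₁ − z₁·x₂)/(z₂ − z₁) = (0.9154·-0.076 − (-0.6433)·0.021)/1.559 = -0.04.
Then σ = (x₂ − x₁)/(z₂ − z₁) = (0.021 − -0.076)/1.559 = 0.06.

μ = -0.04, σ = 0.06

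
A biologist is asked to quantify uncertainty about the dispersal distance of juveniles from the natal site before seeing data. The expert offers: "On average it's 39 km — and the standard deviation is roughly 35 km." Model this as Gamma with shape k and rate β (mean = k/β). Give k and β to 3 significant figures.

k ≈ 1.24, β ≈ 0.0318

For Gamma(k, rate β): mean = k/β, variance = k/β², so CV = 1/√k.
CV = SD/mean = 35/39 = 0.8974, hence k = 1/CV² = 1.24.
Then β = k/mean = 1.24/39 = 0.0318.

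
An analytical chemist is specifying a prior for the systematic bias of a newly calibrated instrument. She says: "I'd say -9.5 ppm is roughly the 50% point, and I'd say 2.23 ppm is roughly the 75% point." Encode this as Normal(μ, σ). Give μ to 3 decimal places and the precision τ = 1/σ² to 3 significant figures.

For Normal(μ,σ), the p-quantile is μ + z_p·σ. Here z_{0.5} = 0, z_{0.75} = 0.6745.
So -9.5 = μ + 0σ and 2.23 = μ + 0.6745σ.
Subtracting: σ = (2.23 − -9.5)/(0.6745 − (0)) = 17.391.
Then μ = -9.5 − (0)·17.391 = -9.500.
Precision τ = 1/σ² = 1/17.39² = 0.00331.

μ = -9.500, τ = 0.00331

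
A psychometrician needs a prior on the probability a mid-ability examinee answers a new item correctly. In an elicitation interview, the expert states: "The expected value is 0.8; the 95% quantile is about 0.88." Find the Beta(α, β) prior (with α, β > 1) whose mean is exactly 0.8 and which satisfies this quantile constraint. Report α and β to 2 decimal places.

α ≈ 45.68, β ≈ 11.42

With mean 0.8 fixed, write α = 0.8s, β = 0.2s where s = α+β.
Need P(θ < 0.88) = 0.95 under Beta(0.8s, 0.2s). Normal approximation: (q−m)/√(m(1−m)/s) ≈ z_{0.95} = 1.64, so s ≈ 0.8·0.2·(1.64)²/(0.88−0.8)² = 67.6.
At s = 67.6: P(θ<0.88) ≈ 0.964. Adjusting to match 0.95 gives s ≈ 57.10.
So α = 0.8·57.10 ≈ 45.68, β = 0.2·57.10 ≈ 11.42.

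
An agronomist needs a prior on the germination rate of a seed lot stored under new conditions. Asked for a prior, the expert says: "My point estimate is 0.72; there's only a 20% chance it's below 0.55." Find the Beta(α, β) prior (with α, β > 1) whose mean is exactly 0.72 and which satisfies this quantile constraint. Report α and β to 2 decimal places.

α ≈ 3.10, β ≈ 1.21

With mean 0.72 fixed, write α = 0.72s, β = 0.28s where s = α+β.
Need P(θ < 0.55) = 0.2 under Beta(0.72s, 0.28s). Normal approximation: (q−m)/√(m(1−m)/s) ≈ z_{0.2} = -0.842, so s ≈ 0.72·0.28·(-0.842)²/(0.55−0.72)² = 4.9.
At s = 4.9: P(θ<0.55) ≈ 0.188. Adjusting to match 0.2 gives s ≈ 4.30.
So α = 0.72·4.30 ≈ 3.10, β = 0.28·4.30 ≈ 1.21.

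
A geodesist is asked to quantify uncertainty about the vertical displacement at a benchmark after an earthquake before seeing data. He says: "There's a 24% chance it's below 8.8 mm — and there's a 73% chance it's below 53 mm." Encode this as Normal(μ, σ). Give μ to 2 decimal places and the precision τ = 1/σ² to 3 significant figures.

For Normal(μ,σ), the p-quantile is μ + z_p·σ. Here z_{0.24} = -0.7063, z_{0.73} = 0.6128.
So 8.8 = μ − 0.7063σ and 53 = μ + 0.6128σ.
Subtracting: σ = (53 − 8.8)/(0.6128 − (-0.7063)) = 33.51.
Then μ = 8.8 − (-0.7063)·33.51 = 32.47.
Precision τ = 1/σ² = 1/33.51² = 0.000891.

μ = 32.47, τ = 0.000891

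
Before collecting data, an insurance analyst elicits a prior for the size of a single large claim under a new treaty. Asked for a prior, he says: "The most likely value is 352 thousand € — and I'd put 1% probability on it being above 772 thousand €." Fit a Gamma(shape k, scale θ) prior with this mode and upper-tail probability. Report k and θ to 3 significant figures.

k ≈ 8.82, θ ≈ 45

Gamma(k,θ) with k>1 has mode (k−1)θ, so θ = 352/(k−1).
Need P(X < 772) = 0.99 with θ tied to k this way. Start at k = 2, θ = 352: P(X<772) ≈ 0.644.
Too low — raise k to concentrate. Iterating converges to k ≈ 8.82.
Then θ = 352/(8.82−1) ≈ 45.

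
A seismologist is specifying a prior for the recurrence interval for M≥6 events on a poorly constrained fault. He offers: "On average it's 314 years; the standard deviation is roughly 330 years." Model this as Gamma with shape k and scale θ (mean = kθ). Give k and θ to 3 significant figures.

For Gamma(k, scale θ): mean = kθ, variance = kθ², so CV = 1/√k.
CV = SD/mean = 330/314 = 1.051, hence k = 1/CV² = 0.905.
Then θ = mean/k = 314/0.905 = 347.

k ≈ 0.905, θ ≈ 347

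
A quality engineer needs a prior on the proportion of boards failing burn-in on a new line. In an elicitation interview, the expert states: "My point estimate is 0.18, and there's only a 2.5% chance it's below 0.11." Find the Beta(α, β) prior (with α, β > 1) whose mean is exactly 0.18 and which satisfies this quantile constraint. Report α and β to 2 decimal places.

α ≈ 17.16, β ≈ 78.19

With mean 0.18 fixed, write α = 0.18s, β = 0.82s where s = α+β.
Need P(θ < 0.11) = 0.025 under Beta(0.18s, 0.82s). Normal approximation: (q−m)/√(m(1−m)/s) ≈ z_{0.025} = -1.96, so s ≈ 0.18·0.82·(-1.96)²/(0.11−0.18)² = 115.7.
At s = 115.7: P(θ<0.11) ≈ 0.015. Adjusting to match 0.025 gives s ≈ 95.36.
So α = 0.18·95.36 ≈ 17.16, β = 0.82·95.36 ≈ 78.19.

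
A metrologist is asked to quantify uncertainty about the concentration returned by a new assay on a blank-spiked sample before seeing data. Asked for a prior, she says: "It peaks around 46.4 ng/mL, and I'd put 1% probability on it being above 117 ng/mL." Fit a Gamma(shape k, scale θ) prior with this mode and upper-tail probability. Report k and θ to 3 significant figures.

k ≈ 6.48, θ ≈ 8.47

Gamma(k,θ) with k>1 has mode (k−1)θ, so θ = 46.4/(k−1).
Need P(X < 117) = 0.99 with θ tied to k this way. Start at k = 2, θ = 46.4: P(X<117) ≈ 0.717.
Too low — raise k to concentrate. Iterating converges to k ≈ 6.48.
Then θ = 46.4/(6.48−1) ≈ 8.47.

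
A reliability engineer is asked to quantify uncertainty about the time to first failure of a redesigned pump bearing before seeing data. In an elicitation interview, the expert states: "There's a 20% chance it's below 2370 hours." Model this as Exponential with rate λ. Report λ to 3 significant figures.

λ ≈ 9.42e-05

P(T < 2370.0) = 1 − e^(−λ·2370.0) = 0.2, so λ = −ln(1−0.2)/2370.0 = −ln(0.8)/2370.0 = 9.42e-05.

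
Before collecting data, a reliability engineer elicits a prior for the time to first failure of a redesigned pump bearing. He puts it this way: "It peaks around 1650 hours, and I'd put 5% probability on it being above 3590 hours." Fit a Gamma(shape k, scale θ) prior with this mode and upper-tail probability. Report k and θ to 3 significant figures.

k ≈ 5.56, θ ≈ 362

Gamma(k,θ) with k>1 has mode (k−1)θ, so θ = 1650/(k−1).
Need P(X < 3590) = 0.95 with θ tied to k this way. Start at k = 2, θ = 1650: P(X<3590) ≈ 0.639.
Too low — raise k to concentrate. Iterating converges to k ≈ 5.56.
Then θ = 1650/(5.56−1) ≈ 362.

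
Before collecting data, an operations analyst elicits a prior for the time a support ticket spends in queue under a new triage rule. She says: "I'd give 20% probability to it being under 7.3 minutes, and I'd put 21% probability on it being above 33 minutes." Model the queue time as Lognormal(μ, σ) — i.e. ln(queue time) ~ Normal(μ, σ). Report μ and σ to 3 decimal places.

μ ≈ 2.758, σ ≈ 0.915

If T ~ Lognormal(μ,σ) then ln T ~ Normal(μ,σ), so the p-quantile of ln T is μ + z_p·σ.
ln(7.3) = 1.988 and ln(33) = 3.497; z_{0.2} = -0.8416, z_{0.79} = 0.8064.
σ = (3.497 − 1.988)/(0.8064 − (-0.8416)) = 0.915.
μ = 1.988 − (-0.8416)·0.915 = 2.758.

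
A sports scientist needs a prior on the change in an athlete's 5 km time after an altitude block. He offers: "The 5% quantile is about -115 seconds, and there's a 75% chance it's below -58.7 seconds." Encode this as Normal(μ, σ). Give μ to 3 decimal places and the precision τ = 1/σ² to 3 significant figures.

For Normal(μ,σ), the p-quantile is μ + z_p·σ. Here z_{0.05} = -1.645, z_{0.75} = 0.6745.
So -115 = μ − 1.645σ and -58.7 = μ + 0.6745σ.
Subtracting: σ = (-58.7 − -115)/(0.6745 − (-1.645)) = 24.274.
Then μ = -115 − (-1.645)·24.274 = -75.073.
Precision τ = 1/σ² = 1/24.27² = 0.0017.

μ = -75.073, τ = 0.0017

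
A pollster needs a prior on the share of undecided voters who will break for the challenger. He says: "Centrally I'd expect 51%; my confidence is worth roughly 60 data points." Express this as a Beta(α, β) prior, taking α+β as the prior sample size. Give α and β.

α = 30.6, β = 29.4

Under the effective-sample-size interpretation, Beta(α, β) has prior mean α/(α+β) and prior sample size α+β.
So α+β = 60 and α/(α+β) = 0.51, giving α = 0.51·60 = 30.6 and β = 60 − 30.6 = 29.4.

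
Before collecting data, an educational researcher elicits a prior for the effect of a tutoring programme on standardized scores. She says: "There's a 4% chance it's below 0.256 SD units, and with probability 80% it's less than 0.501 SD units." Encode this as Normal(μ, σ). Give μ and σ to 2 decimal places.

μ = 0.42, σ = 0.09

For Normal(μ,σ), the p-quantile is μ + z_p·σ. Here z_{0.04} = -1.751, z_{0.8} = 0.8416.
So 0.256 = μ − 1.751σ and 0.501 = μ + 0.8416σ.
Subtracting: σ = (0.501 − 0.256)/(0.8416 − (-1.751)) = 0.09.
Then μ = 0.256 − (-1.751)·0.09 = 0.42.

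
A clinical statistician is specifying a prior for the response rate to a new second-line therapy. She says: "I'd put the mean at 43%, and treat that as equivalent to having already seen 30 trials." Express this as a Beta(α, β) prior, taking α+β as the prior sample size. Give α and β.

Under the effective-sample-size interpretation, Beta(α, β) has prior mean α/(α+β) and prior sample size α+β.
So α+β = 30 and α/(α+β) = 0.43, giving α = 0.43·30 = 12.9 and β = 30 − 12.9 = 17.1.

α = 12.9, β = 17.1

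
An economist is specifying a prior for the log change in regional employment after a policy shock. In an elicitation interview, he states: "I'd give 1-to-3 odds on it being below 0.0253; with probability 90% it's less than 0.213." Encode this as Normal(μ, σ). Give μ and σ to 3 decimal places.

The p-quantile of Normal(μ,σ) is μ + z_p·σ, with z_{0.25} = -0.6745 and z_{0.9} = 1.282.
Eliminate σ: μ = (z₂·x₁ − z₁·x₂)/(z₂ − z₁) = (1.282·0.0253 − (-0.6745)·0.213)/1.956 = 0.090.
Then σ = (x₂ − x₁)/(z₂ − z₁) = (0.213 − 0.0253)/1.956 = 0.096.

μ = 0.090, σ = 0.096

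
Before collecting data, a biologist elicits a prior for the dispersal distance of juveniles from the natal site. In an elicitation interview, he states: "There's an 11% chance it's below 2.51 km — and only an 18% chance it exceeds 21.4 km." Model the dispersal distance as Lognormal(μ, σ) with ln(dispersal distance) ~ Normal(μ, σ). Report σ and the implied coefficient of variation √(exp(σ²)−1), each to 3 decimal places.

If T ~ Lognormal(μ,σ) then ln T ~ Normal(μ,σ), so the p-quantile of ln T is μ + z_p·σ.
ln(2.51) = 0.9203 and ln(21.4) = 3.063; z_{0.11} = -1.227, z_{0.82} = 0.9154.
σ = (3.063 − 0.9203)/(0.9154 − (-1.227)) = 1.001.
μ = 0.9203 − (-1.227)·1.001 = 2.148.
CV = √(exp(σ²)−1) = √(exp(1.0011)−1) = 1.312.

σ ≈ 1.001, CV ≈ 1.312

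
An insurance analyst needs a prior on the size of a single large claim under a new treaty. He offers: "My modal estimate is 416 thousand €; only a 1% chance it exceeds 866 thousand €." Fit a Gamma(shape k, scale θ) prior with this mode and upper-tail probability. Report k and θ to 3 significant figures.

Gamma(k,θ) with k>1 has mode (k−1)θ, so θ = 416/(k−1).
Need P(X < 866) = 0.99 with θ tied to k this way. Start at k = 2, θ = 416: P(X<866) ≈ 0.616.
Too low — raise k to concentrate. Iterating converges to k ≈ 10.1.
Then θ = 416/(10.1−1) ≈ 45.9.

k ≈ 10.1, θ ≈ 45.9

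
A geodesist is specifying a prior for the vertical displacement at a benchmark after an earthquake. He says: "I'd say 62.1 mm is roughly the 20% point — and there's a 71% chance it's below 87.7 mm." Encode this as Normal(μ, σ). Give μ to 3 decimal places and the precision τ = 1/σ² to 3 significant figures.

μ = 77.545, τ = 0.00297

The p-quantile of Normal(μ,σ) is μ + z_p·σ, with z_{0.2} = -0.8416 and z_{0.71} = 0.5534.
Eliminate σ: μ = (z₂·x₁ − z₁·x₂)/(z₂ − z₁) = (0.5534·62.1 − (-0.8416)·87.7)/1.395 = 77.545.
Then σ = (x₂ − x₁)/(z₂ − z₁) = (87.7 − 62.1)/1.395 = 18.351.
Precision τ = 1/σ² = 1/18.35² = 0.00297.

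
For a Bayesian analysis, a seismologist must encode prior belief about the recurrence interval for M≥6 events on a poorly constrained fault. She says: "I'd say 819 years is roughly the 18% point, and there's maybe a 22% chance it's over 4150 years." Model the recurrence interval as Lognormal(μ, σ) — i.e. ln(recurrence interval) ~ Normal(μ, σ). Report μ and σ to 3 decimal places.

If T ~ Lognormal(μ,σ) then ln T ~ Normal(μ,σ), so the p-quantile of ln T is μ + z_p·σ.
ln(819) = 6.708 and ln(4150) = 8.331; z_{0.18} = -0.9154, z_{0.78} = 0.7722.
σ = (8.331 − 6.708)/(0.7722 − (-0.9154)) = 0.962.
μ = 6.708 − (-0.9154)·0.962 = 7.588.

μ ≈ 7.588, σ ≈ 0.962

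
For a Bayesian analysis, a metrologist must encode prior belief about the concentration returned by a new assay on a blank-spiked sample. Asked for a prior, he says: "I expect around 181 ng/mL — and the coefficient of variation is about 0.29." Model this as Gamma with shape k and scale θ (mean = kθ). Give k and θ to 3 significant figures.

For Gamma(k, scale θ): mean = kθ, variance = kθ², so CV = 1/√k.
CV = 0.29, hence k = 1/CV² = 11.9.
Then θ = mean/k = 181/11.9 = 15.2.

k ≈ 11.9, θ ≈ 15.2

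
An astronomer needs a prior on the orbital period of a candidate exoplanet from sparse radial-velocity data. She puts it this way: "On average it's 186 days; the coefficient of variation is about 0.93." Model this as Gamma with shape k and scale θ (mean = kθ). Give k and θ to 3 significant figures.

For Gamma(k, scale θ): mean = kθ, variance = kθ², so CV = 1/√k.
CV = 0.93, hence k = 1/CV² = 1.16.
Then θ = mean/k = 186/1.16 = 161.

k ≈ 1.16, θ ≈ 161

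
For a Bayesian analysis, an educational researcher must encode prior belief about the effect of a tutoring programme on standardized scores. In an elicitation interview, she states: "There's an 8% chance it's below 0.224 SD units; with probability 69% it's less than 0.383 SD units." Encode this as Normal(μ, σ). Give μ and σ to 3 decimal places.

μ = 0.342, σ = 0.084

The p-quantile of Normal(μ,σ) is μ + z_p·σ, with z_{0.08} = -1.405 and z_{0.69} = 0.4959.
Eliminate σ: μ = (z₂·x₁ − z₁·x₂)/(z₂ − z₁) = (0.4959·0.224 − (-1.405)·0.383)/1.901 = 0.342.
Then σ = (x₂ − x₁)/(z₂ − z₁) = (0.383 − 0.224)/1.901 = 0.084.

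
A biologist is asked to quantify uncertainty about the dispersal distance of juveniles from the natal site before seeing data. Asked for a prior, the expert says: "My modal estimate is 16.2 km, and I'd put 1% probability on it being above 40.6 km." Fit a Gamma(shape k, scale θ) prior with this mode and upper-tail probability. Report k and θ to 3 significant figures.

Gamma(k,θ) with k>1 has mode (k−1)θ, so θ = 16.2/(k−1).
Need P(X < 40.6) = 0.99 with θ tied to k this way. Start at k = 2, θ = 16.2: P(X<40.6) ≈ 0.714.
Too low — raise k to concentrate. Iterating converges to k ≈ 6.56.
Then θ = 16.2/(6.56−1) ≈ 2.91.

k ≈ 6.56, θ ≈ 2.91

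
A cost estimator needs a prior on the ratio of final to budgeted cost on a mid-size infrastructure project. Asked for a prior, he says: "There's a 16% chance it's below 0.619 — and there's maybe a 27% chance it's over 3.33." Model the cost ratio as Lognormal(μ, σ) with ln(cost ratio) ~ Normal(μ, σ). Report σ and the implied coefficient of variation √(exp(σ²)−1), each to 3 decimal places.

If T ~ Lognormal(μ,σ) then ln T ~ Normal(μ,σ), so the p-quantile of ln T is μ + z_p·σ.
ln(0.619) = -0.4797 and ln(3.33) = 1.203; z_{0.16} = -0.9945, z_{0.73} = 0.6128.
σ = (1.203 − -0.4797)/(0.6128 − (-0.9945)) = 1.047.
μ = -0.4797 − (-0.9945)·1.047 = 0.561.
CV = √(exp(σ²)−1) = √(exp(1.0960)−1) = 1.411.

σ ≈ 1.047, CV ≈ 1.411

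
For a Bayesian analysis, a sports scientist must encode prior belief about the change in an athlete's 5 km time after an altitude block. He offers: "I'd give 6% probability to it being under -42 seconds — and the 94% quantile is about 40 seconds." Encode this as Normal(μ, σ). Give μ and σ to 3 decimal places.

The p-quantile of Normal(μ,σ) is μ + z_p·σ, with z_{0.06} = -1.555 and z_{0.94} = 1.555.
Eliminate σ: μ = (z₂·x₁ − z₁·x₂)/(z₂ − z₁) = (1.555·-42 − (-1.555)·40)/3.11 = -1.000.
Then σ = (x₂ − x₁)/(z₂ − z₁) = (40 − -42)/3.11 = 26.370.

μ = -1.000, σ = 26.370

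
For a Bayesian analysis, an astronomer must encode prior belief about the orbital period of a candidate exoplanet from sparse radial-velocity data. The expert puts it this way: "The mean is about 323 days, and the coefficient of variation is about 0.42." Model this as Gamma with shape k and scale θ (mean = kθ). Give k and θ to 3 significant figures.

For Gamma(k, scale θ): mean = kθ, variance = kθ², so CV = 1/√k.
CV = 0.42, hence k = 1/CV² = 5.67.
Then θ = mean/k = 323/5.67 = 57.

k ≈ 5.67, θ ≈ 57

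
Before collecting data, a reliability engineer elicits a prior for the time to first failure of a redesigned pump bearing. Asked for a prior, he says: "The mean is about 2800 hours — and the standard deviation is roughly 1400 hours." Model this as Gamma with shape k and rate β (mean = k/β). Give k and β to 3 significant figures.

For Gamma(k, rate β): mean = k/β, variance = k/β², so CV = 1/√k.
CV = SD/mean = 1400/2800 = 0.5, hence k = 1/CV² = 4.
Then β = k/mean = 4/2800 = 0.00143.

k ≈ 4, β ≈ 0.00143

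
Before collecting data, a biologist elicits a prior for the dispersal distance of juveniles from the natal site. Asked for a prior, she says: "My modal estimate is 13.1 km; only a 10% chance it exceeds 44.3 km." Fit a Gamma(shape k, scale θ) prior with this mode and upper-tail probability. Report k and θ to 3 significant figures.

Gamma(k,θ) with k>1 has mode (k−1)θ, so θ = 13.1/(k−1).
Need P(X < 44.3) = 0.9 with θ tied to k this way. Start at k = 2, θ = 13.1: P(X<44.3) ≈ 0.851.
Too low — raise k to concentrate. Iterating converges to k ≈ 2.27.
Then θ = 13.1/(2.27−1) ≈ 10.3.

k ≈ 2.27, θ ≈ 10.3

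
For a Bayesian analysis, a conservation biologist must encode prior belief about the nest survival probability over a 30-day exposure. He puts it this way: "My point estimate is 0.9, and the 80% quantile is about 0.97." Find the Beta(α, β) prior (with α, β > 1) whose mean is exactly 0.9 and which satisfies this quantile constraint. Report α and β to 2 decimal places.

With mean 0.9 fixed, write α = 0.9s, β = 0.1s where s = α+β.
Need P(θ < 0.97) = 0.8 under Beta(0.9s, 0.1s). Normal approximation: (q−m)/√(m(1−m)/s) ≈ z_{0.8} = 0.842, so s ≈ 0.9·0.1·(0.842)²/(0.97−0.9)² = 13.0.
At s = 13.0: P(θ<0.97) ≈ 0.813. Adjusting to match 0.8 gives s ≈ 12.15.
So α = 0.9·12.15 ≈ 10.94, β = 0.1·12.15 ≈ 1.22.

α ≈ 10.94, β ≈ 1.22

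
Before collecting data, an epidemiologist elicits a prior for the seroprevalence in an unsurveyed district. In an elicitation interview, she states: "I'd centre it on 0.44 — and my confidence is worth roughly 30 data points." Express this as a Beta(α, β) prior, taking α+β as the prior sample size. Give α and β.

Under the effective-sample-size interpretation, Beta(α, β) has prior mean α/(α+β) and prior sample size α+β.
So α+β = 30 and α/(α+β) = 0.44, giving α = 0.44·30 = 13.2 and β = 30 − 13.2 = 16.8.

α = 13.2, β = 16.8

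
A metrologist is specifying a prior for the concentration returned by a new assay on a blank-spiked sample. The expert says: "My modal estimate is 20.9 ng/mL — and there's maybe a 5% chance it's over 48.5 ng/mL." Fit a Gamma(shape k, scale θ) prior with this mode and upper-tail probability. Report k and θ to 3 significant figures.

Gamma(k,θ) with k>1 has mode (k−1)θ, so θ = 20.9/(k−1).
Need P(X < 48.5) = 0.95 with θ tied to k this way. Start at k = 2, θ = 20.9: P(X<48.5) ≈ 0.674.
Too low — raise k to concentrate. Iterating converges to k ≈ 4.86.
Then θ = 20.9/(4.86−1) ≈ 5.41.

k ≈ 4.86, θ ≈ 5.41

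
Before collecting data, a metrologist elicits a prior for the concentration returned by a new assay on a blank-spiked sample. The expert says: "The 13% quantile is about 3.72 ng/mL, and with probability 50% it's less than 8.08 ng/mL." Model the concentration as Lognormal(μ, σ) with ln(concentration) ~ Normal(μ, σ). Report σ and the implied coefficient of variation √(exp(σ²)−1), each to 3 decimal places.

If T ~ Lognormal(μ,σ) then ln T ~ Normal(μ,σ), so the p-quantile of ln T is μ + z_p·σ.
ln(3.72) = 1.314 and ln(8.08) = 2.089; z_{0.13} = -1.126, z_{0.5} = 0.
σ = (2.089 − 1.314)/(0 − (-1.126)) = 0.689.
μ = 1.314 − (-1.126)·0.689 = 2.089.
CV = √(exp(σ²)−1) = √(exp(0.4742)−1) = 0.779.

σ ≈ 0.689, CV ≈ 0.779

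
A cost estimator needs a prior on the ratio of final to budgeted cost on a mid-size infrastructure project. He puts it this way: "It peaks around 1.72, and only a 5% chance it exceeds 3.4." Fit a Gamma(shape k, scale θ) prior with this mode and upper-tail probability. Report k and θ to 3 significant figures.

k ≈ 6.97, θ ≈ 0.288

Gamma(k,θ) with k>1 has mode (k−1)θ, so θ = 1.72/(k−1).
Need P(X < 3.4) = 0.95 with θ tied to k this way. Start at k = 2, θ = 1.72: P(X<3.4) ≈ 0.588.
Too low — raise k to concentrate. Iterating converges to k ≈ 6.97.
Then θ = 1.72/(6.97−1) ≈ 0.288.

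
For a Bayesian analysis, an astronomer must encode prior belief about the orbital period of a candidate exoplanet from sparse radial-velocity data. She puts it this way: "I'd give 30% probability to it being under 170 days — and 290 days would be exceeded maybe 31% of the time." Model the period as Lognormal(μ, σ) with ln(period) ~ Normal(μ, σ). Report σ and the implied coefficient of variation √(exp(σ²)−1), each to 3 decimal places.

σ ≈ 0.523, CV ≈ 0.561

If T ~ Lognormal(μ,σ) then ln T ~ Normal(μ,σ), so the p-quantile of ln T is μ + z_p·σ.
ln(170) = 5.136 and ln(290) = 5.67; z_{0.3} = -0.5244, z_{0.69} = 0.4959.
σ = (5.67 − 5.136)/(0.4959 − (-0.5244)) = 0.523.
μ = 5.136 − (-0.5244)·0.523 = 5.410.
CV = √(exp(σ²)−1) = √(exp(0.2740)−1) = 0.561.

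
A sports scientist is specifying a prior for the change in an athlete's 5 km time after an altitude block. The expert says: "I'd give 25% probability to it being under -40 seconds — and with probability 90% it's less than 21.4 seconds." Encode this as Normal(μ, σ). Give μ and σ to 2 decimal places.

For Normal(μ,σ), the p-quantile is μ + z_p·σ. Here z_{0.25} = -0.6745, z_{0.9} = 1.282.
So -40 = μ − 0.6745σ and 21.4 = μ + 1.282σ.
Subtracting: σ = (21.4 − -40)/(1.282 − (-0.6745)) = 31.39.
Then μ = -40 − (-0.6745)·31.39 = -18.83.

μ = -18.83, σ = 31.39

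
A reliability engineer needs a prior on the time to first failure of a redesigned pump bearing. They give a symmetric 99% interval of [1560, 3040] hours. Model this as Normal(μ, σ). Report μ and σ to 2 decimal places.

A symmetric 99% interval runs μ ± z·σ with z = 2.576.
Half-width = 740, so σ = 740/2.576 = 287.29.
μ is the interval midpoint, 2300.00.

μ = 2300.00, σ = 287.29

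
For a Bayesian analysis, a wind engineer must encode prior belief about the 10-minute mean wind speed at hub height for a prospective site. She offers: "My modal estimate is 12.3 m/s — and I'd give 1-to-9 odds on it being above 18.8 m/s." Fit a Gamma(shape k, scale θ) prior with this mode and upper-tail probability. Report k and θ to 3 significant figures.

k ≈ 11.4, θ ≈ 1.19

Gamma(k,θ) with k>1 has mode (k−1)θ, so θ = 12.3/(k−1).
Need P(X < 18.8) = 0.9 with θ tied to k this way. Start at k = 2, θ = 12.3: P(X<18.8) ≈ 0.452.
Too low — raise k to concentrate. Iterating converges to k ≈ 11.4.
Then θ = 12.3/(11.4−1) ≈ 1.19.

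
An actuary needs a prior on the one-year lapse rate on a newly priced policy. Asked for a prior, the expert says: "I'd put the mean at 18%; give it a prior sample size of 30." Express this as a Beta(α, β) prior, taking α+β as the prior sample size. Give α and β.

Under the effective-sample-size interpretation, Beta(α, β) has prior mean α/(α+β) and prior sample size α+β.
So α+β = 30 and α/(α+β) = 0.18, giving α = 0.18·30 = 5.4 and β = 30 − 5.4 = 24.6.

α = 5.4, β = 24.6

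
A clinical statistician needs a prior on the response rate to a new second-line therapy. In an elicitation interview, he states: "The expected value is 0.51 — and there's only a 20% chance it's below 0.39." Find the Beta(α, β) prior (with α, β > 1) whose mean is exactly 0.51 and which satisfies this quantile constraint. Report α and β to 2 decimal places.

With mean 0.51 fixed, write α = 0.51s, β = 0.49s where s = α+β.
Need P(θ < 0.39) = 0.2 under Beta(0.51s, 0.49s). Normal approximation: (q−m)/√(m(1−m)/s) ≈ z_{0.2} = -0.842, so s ≈ 0.51·0.49·(-0.842)²/(0.39−0.51)² = 12.3.
At s = 12.3: P(θ<0.39) ≈ 0.201. Adjusting to match 0.2 gives s ≈ 12.39.
So α = 0.51·12.39 ≈ 6.32, β = 0.49·12.39 ≈ 6.07.

α ≈ 6.32, β ≈ 6.07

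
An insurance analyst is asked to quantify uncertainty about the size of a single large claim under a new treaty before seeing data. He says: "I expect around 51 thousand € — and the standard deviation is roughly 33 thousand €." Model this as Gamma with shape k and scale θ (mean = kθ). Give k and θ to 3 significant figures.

k ≈ 2.39, θ ≈ 21.4

For Gamma(k, scale θ): mean = kθ, variance = kθ², so CV = 1/√k.
CV = SD/mean = 33/51 = 0.6471, hence k = 1/CV² = 2.39.
Then θ = mean/k = 51/2.39 = 21.4.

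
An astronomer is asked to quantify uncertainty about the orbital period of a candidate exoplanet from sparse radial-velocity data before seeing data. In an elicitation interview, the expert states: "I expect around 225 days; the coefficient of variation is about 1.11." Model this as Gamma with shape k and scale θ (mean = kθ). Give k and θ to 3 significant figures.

k ≈ 0.812, θ ≈ 277

For Gamma(k, scale θ): mean = kθ, variance = kθ², so CV = 1/√k.
CV = 1.11, hence k = 1/CV² = 0.812.
Then θ = mean/k = 225/0.812 = 277.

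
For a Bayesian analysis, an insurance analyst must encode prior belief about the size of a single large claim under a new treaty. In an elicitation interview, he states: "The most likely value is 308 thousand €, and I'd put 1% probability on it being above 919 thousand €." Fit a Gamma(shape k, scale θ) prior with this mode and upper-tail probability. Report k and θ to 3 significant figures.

Gamma(k,θ) with k>1 has mode (k−1)θ, so θ = 308/(k−1).
Need P(X < 919) = 0.99 with θ tied to k this way. Start at k = 2, θ = 308: P(X<919) ≈ 0.798.
Too low — raise k to concentrate. Iterating converges to k ≈ 4.77.
Then θ = 308/(4.77−1) ≈ 81.7.

k ≈ 4.77, θ ≈ 81.7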